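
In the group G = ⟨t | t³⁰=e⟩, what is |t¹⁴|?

Compute successive powers until reaching e:
  (t¹⁴)¹ = t¹⁴, (t¹⁴)² = t²⁸, (t¹⁴)³ = t¹², (t¹⁴)⁴ = t²⁶, (t¹⁴)⁵ = t¹⁰, (t¹⁴)⁶ = t²⁴, (t¹⁴)⁷ = t⁸, (t¹⁴)⁸ = t²², (t¹⁴)⁹ = t⁶, (t¹⁴)¹⁰ = t²⁰, (t¹⁴)¹¹ = t⁴, (t¹⁴)¹² = t¹⁸, (t¹⁴)¹³ = t², (t¹⁴)¹⁴ = t¹⁶, (t¹⁴)¹⁵ = e.
The smallest positive k with (t¹⁴)ᵏ = e is 15.

Answer: 15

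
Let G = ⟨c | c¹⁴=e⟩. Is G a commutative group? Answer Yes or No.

G has a single generator, so G is cyclic and hence abelian.

Answer: Yes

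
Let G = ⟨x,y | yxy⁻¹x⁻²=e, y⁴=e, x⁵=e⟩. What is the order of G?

Enumerate words in the generators, reducing via the relations: the distinct elements are
  {e, x, y, xy, x², x³, x⁴, y², y³, xy², xy³, x²y, x³y, x⁴y, x²y², x²y³, x³y², x³y³, x⁴y², x⁴y³}.
No further products give new elements, so |G| = 20.

Answer: 20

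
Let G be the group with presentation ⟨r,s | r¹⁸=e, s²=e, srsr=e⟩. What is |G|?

Enumerate words in the generators, reducing via the relations: the distinct elements are
  {e, r, s, rs, r², r³, r⁴, r⁵, r⁶, r⁷, r⁸, r⁹, r²s, r³s, r¹², r¹³, r¹¹, r¹⁰, r¹⁴, r¹⁵, r¹⁶, r¹⁷, r⁴s, r⁵s, r⁶s, r⁷s, r⁸s, r⁹s, r¹²s, r¹³s, r¹¹s, r¹⁰s, r¹⁴s, r¹⁵s, r¹⁶s, r¹⁷s}.
No further products give new elements, so |G| = 36.

Answer: 36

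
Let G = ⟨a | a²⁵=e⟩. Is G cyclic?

|G| = 25. The element a has order 25 (its powers give 25 distinct elements), so ⟨a⟩ = G and G is cyclic.

Answer: Yes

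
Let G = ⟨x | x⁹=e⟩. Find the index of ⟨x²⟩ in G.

First find ord(x²) by computing successive powers:
  (x²)¹ = x², (x²)² = x⁴, (x²)³ = x⁶, (x²)⁴ = x⁸, (x²)⁵ = x, (x²)⁶ = x³, (x²)⁷ = x⁵, (x²)⁸ = x⁷, (x²)⁹ = e.
So |⟨x²⟩| = ord(x²) = 9. With |G| = 9, by Lagrange [G : ⟨x²⟩] = 9/9 = 1.

Answer: 1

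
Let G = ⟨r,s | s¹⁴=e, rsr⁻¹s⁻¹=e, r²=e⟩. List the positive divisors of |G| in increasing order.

|G| = 28 = 2² · 7. By Lagrange's theorem the order of any subgroup divides 28; the divisors of 28 are 1, 2, 4, 7, 14, 28.

Answer: 1, 2, 4, 7, 14, 28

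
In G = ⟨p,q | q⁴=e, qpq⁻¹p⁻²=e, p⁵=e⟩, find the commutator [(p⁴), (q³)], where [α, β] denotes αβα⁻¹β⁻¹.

[(p⁴), (q³)] = (p⁴)·(q³)·(p⁴)⁻¹·(q³)⁻¹.
  (p⁴) · (q³) = p⁴q³
  (p⁴q³) · p = p²q³
  (p²q³) · q = p²

Answer: p²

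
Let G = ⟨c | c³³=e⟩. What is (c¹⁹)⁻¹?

The order of (c¹⁹) is 33 (smallest k with (c¹⁹)ᵏ = e), so (c¹⁹)⁻¹ = (c¹⁹)³² = c¹⁴.
Check: (c¹⁹) · (c¹⁴) → (c¹⁹) · c¹⁴ = e, giving e as required.

Answer: c¹⁴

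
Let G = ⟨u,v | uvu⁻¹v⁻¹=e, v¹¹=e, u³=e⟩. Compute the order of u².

Compute successive powers until reaching e:
  (u²)¹ = u², (u²)² = u, (u²)³ = e.
The smallest positive k with (u²)ᵏ = e is 3.

Answer: 3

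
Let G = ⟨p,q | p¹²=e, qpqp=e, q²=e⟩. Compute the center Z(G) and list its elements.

An element z ∈ Z(G) iff z commutes with every generator.
For example p⁶ is central: (p⁶)·p = p⁷ = p·(p⁶); (p⁶)·q = p⁶q = q·(p⁶).
Whereas p ∉ Z(G) since p·q = pq ≠ p¹¹q = q·p.
Checking each of the 24 elements this way gives Z(G) = {e, p⁶}, of order 2.

Answer: {e, p⁶}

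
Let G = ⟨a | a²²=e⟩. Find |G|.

G is generated by a single element, so G is cyclic. The relator gives a²² = e and no smaller power is forced to be e, so the 22 powers {a, e, a², a³, a⁴, a⁵, a⁶, a⁷, a⁸, a⁹, a²¹, a²⁰, a¹², a¹³, a¹¹, a¹⁰, a¹⁴, a¹⁵, a¹⁶, a¹⁷, a¹⁸, a¹⁹} are distinct. Hence |G| = 22.

Answer: 22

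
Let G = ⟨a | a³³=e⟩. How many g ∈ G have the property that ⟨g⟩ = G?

G is cyclic of order 33. An element generates G iff its order is 33, and a cyclic group of order 33 has exactly φ(33) = 20 such elements.

Answer: 20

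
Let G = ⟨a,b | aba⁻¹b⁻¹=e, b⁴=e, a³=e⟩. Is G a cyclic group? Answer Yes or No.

|G| = 12. The element ab has order 12 (its powers give 12 distinct elements), so ⟨ab⟩ = G and G is cyclic.

Answer: Yes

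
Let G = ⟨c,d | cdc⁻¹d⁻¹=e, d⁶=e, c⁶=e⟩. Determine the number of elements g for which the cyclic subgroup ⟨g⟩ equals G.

⟨g⟩ = G would require ord(g) = |G| = 36, but the maximum element order in G is 6 < 36. So G is not cyclic and no single element generates it: the count is 0.

Answer: 0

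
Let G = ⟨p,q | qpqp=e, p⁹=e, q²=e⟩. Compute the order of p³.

Compute successive powers until reaching e:
  (p³)¹ = p³, (p³)² = p⁶, (p³)³ = e.
The smallest positive k with (p³)ᵏ = e is 3.

Answer: 3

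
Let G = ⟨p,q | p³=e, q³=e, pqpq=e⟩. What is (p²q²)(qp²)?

Compute (p²q²) · (qp²) by multiplying left to right and reducing via the relations at each step:
  (p²q²) · q = p²
  (p²) · p² = p

Answer: p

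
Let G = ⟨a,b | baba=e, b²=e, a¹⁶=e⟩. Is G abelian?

a·b = ab but b·a = a¹⁵b, so a·b ≠ b·a and G is not abelian.

Answer: No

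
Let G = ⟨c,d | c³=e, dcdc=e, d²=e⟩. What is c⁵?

Compute successive powers of c, reducing at each step:
  c²: c · c = c²
  c³: (c²) · c = e
  c⁴: e · c = c
  c⁵: c · c = c²

Answer: c²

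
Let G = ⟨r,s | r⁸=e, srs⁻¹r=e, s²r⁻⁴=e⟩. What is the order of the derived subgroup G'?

G' = [G, G] is generated by all commutators. The generator-pair commutators are: [r, s] = r².
The subgroup they normally generate is {e, r², r⁴, r⁶}, of order 4.
Check: |G/G'| = 16/4 = 4 is the order of the abelianisation.

Answer: 4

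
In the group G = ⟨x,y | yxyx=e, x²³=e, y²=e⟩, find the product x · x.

Compute x · x by multiplying left to right and reducing via the relations at each step:
  x · x = x²

Answer: x²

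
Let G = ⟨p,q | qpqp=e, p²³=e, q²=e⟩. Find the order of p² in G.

Compute successive powers until reaching e:
  (p²)¹ = p², (p²)² = p⁴, (p²)³ = p⁶, (p²)⁴ = p⁸, (p²)⁵ = p¹⁰, (p²)⁶ = p¹², (p²)⁷ = p¹⁴, (p²)⁸ = p¹⁶, (p²)⁹ = p¹⁸, (p²)¹⁰ = p²⁰, (p²)¹¹ = p²², (p²)¹² = p, (p²)¹³ = p³, (p²)¹⁴ = p⁵, (p²)¹⁵ = p⁷, (p²)¹⁶ = p⁹, (p²)¹⁷ = p¹¹, (p²)¹⁸ = p¹³, (p²)¹⁹ = p¹⁵, (p²)²⁰ = p¹⁷, (p²)²¹ = p¹⁹, (p²)²² = p²¹, (p²)²³ = e.
The smallest positive k with (p²)ᵏ = e is 23.

Answer: 23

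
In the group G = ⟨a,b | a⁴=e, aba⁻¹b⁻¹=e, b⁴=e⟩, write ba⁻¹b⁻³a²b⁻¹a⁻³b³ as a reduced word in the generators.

Multiply left to right, reducing at each step:
  b · a⁻¹ = a³b
  (a³b) · b⁻³ = a³b²
  (a³b²) · a² = ab²
  (ab²) · b⁻¹ = ab
  (ab) · a⁻³ = a²b
  (a²b) · b³ = a²

Answer: a²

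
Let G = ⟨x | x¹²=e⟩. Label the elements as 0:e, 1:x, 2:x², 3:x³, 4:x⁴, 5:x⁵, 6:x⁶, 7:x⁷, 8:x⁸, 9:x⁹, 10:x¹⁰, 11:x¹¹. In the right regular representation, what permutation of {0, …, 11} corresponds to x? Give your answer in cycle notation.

(0 1 2 3 4 5 6 7 8 9 10 11)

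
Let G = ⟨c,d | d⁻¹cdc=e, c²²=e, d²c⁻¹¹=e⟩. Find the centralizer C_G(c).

⟨c⟩ ⊆ C_G(c) since powers of c commute with c; so |C_G(c)| ≥ |⟨c⟩| = 22.
By orbit–stabilizer, |C_G(c)| = |G| / |conj. class of c| = 44 / 2 = 22.
The 22 elements commuting with c are {e, c, c², c³, c⁴, c⁵, c⁶, c⁷, c⁸, c⁹, c¹⁰, c¹¹, c¹², c¹³, c¹⁴, c¹⁵, c¹⁶, c¹⁷, c¹⁸, c¹⁹, c²⁰, c²¹}.

Answer: {e, c, c², c³, c⁴, c⁵, c⁶, c⁷, c⁸, c⁹, c¹⁰, c¹¹, c¹², c¹³, c¹⁴, c¹⁵, c¹⁶, c¹⁷, c¹⁸, c¹⁹, c²⁰, c²¹}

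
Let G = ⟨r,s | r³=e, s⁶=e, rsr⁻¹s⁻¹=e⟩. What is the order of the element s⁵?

Compute successive powers until reaching e:
  (s⁵)¹ = s⁵, (s⁵)² = s⁴, (s⁵)³ = s³, (s⁵)⁴ = s², (s⁵)⁵ = s, (s⁵)⁶ = e.
The smallest positive k with (s⁵)ᵏ = e is 6.

Answer: 6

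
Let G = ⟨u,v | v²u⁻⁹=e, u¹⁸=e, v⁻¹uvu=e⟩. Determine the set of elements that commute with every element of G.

An element z ∈ Z(G) iff z commutes with every generator.
For example u⁹ is central: (u⁹)·u = u¹⁰ = u·(u⁹); (u⁹)·v = v⁻¹ = v·(u⁹).
Whereas u ∉ Z(G) since u·v = uv ≠ u⁸v⁻¹ = v·u.
Checking each of the 36 elements this way gives Z(G) = {e, u⁹}, of order 2.

Answer: {e, u⁹}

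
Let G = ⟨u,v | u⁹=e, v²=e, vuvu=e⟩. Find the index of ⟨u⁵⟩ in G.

First find ord(u⁵) by computing successive powers:
  (u⁵)¹ = u⁵, (u⁵)² = u, (u⁵)³ = u⁶, (u⁵)⁴ = u², (u⁵)⁵ = u⁷, (u⁵)⁶ = u³, (u⁵)⁷ = u⁸, (u⁵)⁸ = u⁴, (u⁵)⁹ = e.
So |⟨u⁵⟩| = ord(u⁵) = 9. With |G| = 18, by Lagrange [G : ⟨u⁵⟩] = 18/9 = 2.

Answer: 2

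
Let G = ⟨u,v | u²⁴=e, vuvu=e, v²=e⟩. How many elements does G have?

Enumerate words in the generators, reducing via the relations: the distinct elements are
  {e, u, v, uv, u², u³, u⁴, u⁵, u⁶, u⁷, u⁸, u⁹, u²v, u²², u²³, u²¹, u²⁰, u³v, u¹², u¹³, u¹¹, u¹⁰, u¹⁴, u¹⁵, u¹⁶, u¹⁷, u¹⁸, u¹⁹, u⁴v, u⁵v, u⁶v, u⁷v, u⁸v, u⁹v, u²²v, u²³v, u²¹v, u²⁰v, u¹²v, u¹³v, u¹¹v, u¹⁰v, u¹⁴v, u¹⁵v, u¹⁶v, u¹⁷v, u¹⁸v, u¹⁹v}.
No further products give new elements, so |G| = 48.

Answer: 48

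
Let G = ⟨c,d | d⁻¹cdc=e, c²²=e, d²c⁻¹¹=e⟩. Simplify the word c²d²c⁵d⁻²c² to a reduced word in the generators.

Multiply left to right, reducing at each step:
  (c²) · d² = c¹³
  (c¹³) · c⁵ = c¹⁸
  (c¹⁸) · d⁻² = c⁷
  (c⁷) · c² = c⁹

Answer: c⁹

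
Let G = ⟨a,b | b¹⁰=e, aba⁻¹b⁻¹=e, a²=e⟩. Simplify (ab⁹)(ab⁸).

Compute (ab⁹) · (ab⁸) by multiplying left to right and reducing via the relations at each step:
  (ab⁹) · a = b⁹
  (b⁹) · b⁸ = b⁷

Answer: b⁷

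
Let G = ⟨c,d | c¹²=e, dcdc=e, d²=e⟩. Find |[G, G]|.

G' = [G, G] is generated by all commutators. The generator-pair commutators are: [c, d] = c².
The subgroup they normally generate is {e, c², c⁴, c⁶, c⁸, c¹⁰}, of order 6.
Check: |G/G'| = 24/6 = 4 is the order of the abelianisation.

Answer: 6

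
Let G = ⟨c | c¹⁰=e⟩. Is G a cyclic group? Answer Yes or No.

|G| = 10. The element c has order 10 (its powers give 10 distinct elements), so ⟨c⟩ = G and G is cyclic.

Answer: Yes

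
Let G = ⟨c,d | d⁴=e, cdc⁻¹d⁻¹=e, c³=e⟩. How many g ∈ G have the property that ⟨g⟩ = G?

G is cyclic of order 12. An element generates G iff its order is 12, and a cyclic group of order 12 has exactly φ(12) = 4 such elements.

Answer: 4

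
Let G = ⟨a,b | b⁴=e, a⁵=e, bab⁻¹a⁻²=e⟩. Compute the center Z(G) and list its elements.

An element z ∈ Z(G) iff z commutes with every generator.
For example e is central: e·a = a = a·e; e·b = b = b·e.
Whereas a ∉ Z(G) since a·b = ab ≠ a²b = b·a.
Checking each of the 20 elements this way gives Z(G) = {e}, of order 1.

Answer: {e}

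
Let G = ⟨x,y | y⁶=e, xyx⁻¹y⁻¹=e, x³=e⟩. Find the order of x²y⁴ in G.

Compute successive powers until reaching e:
  (x²y⁴)¹ = x²y⁴, (x²y⁴)² = xy², (x²y⁴)³ = e.
The smallest positive k with (x²y⁴)ᵏ = e is 3.

Answer: 3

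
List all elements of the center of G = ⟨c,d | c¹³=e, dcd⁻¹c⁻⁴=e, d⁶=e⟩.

An element z ∈ Z(G) iff z commutes with every generator.
For example e is central: e·c = c = c·e; e·d = d = d·e.
Whereas c ∉ Z(G) since c·d = cd ≠ c⁴d = d·c.
Checking each of the 78 elements this way gives Z(G) = {e}, of order 1.

Answer: {e}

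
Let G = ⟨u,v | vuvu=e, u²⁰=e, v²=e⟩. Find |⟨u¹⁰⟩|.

|⟨u¹⁰⟩| equals the order of u¹⁰. Compute successive powers until reaching e:
  (u¹⁰)¹ = u¹⁰, (u¹⁰)² = e.
The smallest positive k with (u¹⁰)ᵏ = e is 2, so |⟨u¹⁰⟩| = 2.

Answer: 2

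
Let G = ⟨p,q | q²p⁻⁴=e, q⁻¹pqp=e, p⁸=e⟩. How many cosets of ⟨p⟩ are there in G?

First find ord(p) by computing successive powers:
  p¹ = p, p² = p², p³ = p³, p⁴ = p⁴, p⁵ = p⁵, p⁶ = p⁶, p⁷ = p⁷, p⁸ = e.
So |⟨p⟩| = ord(p) = 8. With |G| = 16, by Lagrange [G : ⟨p⟩] = 16/8 = 2.

Answer: 2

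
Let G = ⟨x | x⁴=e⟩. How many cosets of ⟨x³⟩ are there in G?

First find ord(x³) by computing successive powers:
  (x³)¹ = x³, (x³)² = x², (x³)³ = x, (x³)⁴ = e.
So |⟨x³⟩| = ord(x³) = 4. With |G| = 4, by Lagrange [G : ⟨x³⟩] = 4/4 = 1.

Answer: 1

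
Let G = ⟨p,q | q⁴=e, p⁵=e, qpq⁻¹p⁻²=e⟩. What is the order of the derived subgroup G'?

G' = [G, G] is generated by all commutators. The generator-pair commutators are: [p, q] = p⁴.
The subgroup they normally generate is {e, p, p², p³, p⁴}, of order 5.
Check: |G/G'| = 20/5 = 4 is the order of the abelianisation.

Answer: 5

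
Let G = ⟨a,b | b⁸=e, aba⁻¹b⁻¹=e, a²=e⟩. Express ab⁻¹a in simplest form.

Multiply left to right, reducing at each step:
  a · b⁻¹ = ab⁷
  (ab⁷) · a = b⁷

Answer: b⁷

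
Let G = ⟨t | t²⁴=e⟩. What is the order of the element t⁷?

Compute successive powers until reaching e:
  (t⁷)¹ = t⁷, (t⁷)² = t¹⁴, (t⁷)³ = t²¹, (t⁷)⁴ = t⁴, (t⁷)⁵ = t¹¹, (t⁷)⁶ = t¹⁸, (t⁷)⁷ = t, (t⁷)⁸ = t⁸, (t⁷)⁹ = t¹⁵, (t⁷)¹⁰ = t²², (t⁷)¹¹ = t⁵, (t⁷)¹² = t¹², (t⁷)¹³ = t¹⁹, (t⁷)¹⁴ = t², (t⁷)¹⁵ = t⁹, (t⁷)¹⁶ = t¹⁶, (t⁷)¹⁷ = t²³, (t⁷)¹⁸ = t⁶, (t⁷)¹⁹ = t¹³, (t⁷)²⁰ = t²⁰, (t⁷)²¹ = t³, (t⁷)²² = t¹⁰, (t⁷)²³ = t¹⁷, (t⁷)²⁴ = e.
The smallest positive k with (t⁷)ᵏ = e is 24.

Answer: 24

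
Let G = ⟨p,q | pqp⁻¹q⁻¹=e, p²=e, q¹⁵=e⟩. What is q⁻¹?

The order of q is 15 (smallest k with qᵏ = e), so q⁻¹ = q¹⁴ = q¹⁴.
Check: q · (q¹⁴) → q · q¹⁴ = e, giving e as required.

Answer: q¹⁴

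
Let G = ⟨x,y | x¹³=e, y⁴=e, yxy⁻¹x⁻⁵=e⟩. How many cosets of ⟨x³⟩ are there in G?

First find ord(x³) by computing successive powers:
  (x³)¹ = x³, (x³)² = x⁶, (x³)³ = x⁹, (x³)⁴ = x¹², (x³)⁵ = x², (x³)⁶ = x⁵, (x³)⁷ = x⁸, (x³)⁸ = x¹¹, (x³)⁹ = x, (x³)¹⁰ = x⁴, (x³)¹¹ = x⁷, (x³)¹² = x¹⁰, (x³)¹³ = e.
So |⟨x³⟩| = ord(x³) = 13. With |G| = 52, by Lagrange [G : ⟨x³⟩] = 52/13 = 4.

Answer: 4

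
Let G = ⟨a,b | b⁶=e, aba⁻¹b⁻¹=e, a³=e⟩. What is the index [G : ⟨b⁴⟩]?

First find ord(b⁴) by computing successive powers:
  (b⁴)¹ = b⁴, (b⁴)² = b², (b⁴)³ = e.
So |⟨b⁴⟩| = ord(b⁴) = 3. With |G| = 18, by Lagrange [G : ⟨b⁴⟩] = 18/3 = 6.

Answer: 6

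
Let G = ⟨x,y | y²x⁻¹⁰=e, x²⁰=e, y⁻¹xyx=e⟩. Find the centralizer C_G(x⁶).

⟨x⁶⟩ ⊆ C_G(x⁶) since powers of x⁶ commute with x⁶; so |C_G(x⁶)| ≥ |⟨x⁶⟩| = 10.
By orbit–stabilizer, |C_G(x⁶)| = |G| / |conj. class of x⁶| = 40 / 2 = 20.
The 20 elements commuting with x⁶ are {e, x, x², x³, x⁴, x⁵, x⁶, x⁷, x⁸, x⁹, x¹⁰, x¹¹, x¹², x¹³, x¹⁴, x¹⁵, x¹⁶, x¹⁷, x¹⁸, x¹⁹}.

Answer: {e, x, x², x³, x⁴, x⁵, x⁶, x⁷, x⁸, x⁹, x¹⁰, x¹¹, x¹², x¹³, x¹⁴, x¹⁵, x¹⁶, x¹⁷, x¹⁸, x¹⁹}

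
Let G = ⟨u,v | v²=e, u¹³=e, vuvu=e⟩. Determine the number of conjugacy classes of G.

The conjugacy classes (representative and size) are:
  [e] (size 1), [u¹²] (size 2), [u¹¹] (size 2), [u³] (size 2), [u⁴] (size 2), [u⁸] (size 2), [u⁶] (size 2), [v] (size 13).
Class equation: 1 + 2 + 2 + 2 + 2 + 2 + 2 + 13 = 26 = |G|. So G has 8 conjugacy classes.

Answer: 8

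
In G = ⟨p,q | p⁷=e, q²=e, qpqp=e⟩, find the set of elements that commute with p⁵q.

⟨p⁵q⟩ ⊆ C_G(p⁵q) since powers of p⁵q commute with p⁵q; so |C_G(p⁵q)| ≥ |⟨p⁵q⟩| = 2.
By orbit–stabilizer, |C_G(p⁵q)| = |G| / |conj. class of p⁵q| = 14 / 7 = 2.
The 2 elements commuting with p⁵q are {e, p⁵q}.

Answer: {e, p⁵q}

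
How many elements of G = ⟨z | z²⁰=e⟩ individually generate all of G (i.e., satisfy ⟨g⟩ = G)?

G is cyclic of order 20. An element generates G iff its order is 20, and a cyclic group of order 20 has exactly φ(20) = 8 such elements.

Answer: 8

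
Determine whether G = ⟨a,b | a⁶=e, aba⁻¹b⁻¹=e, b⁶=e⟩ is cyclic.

|G| = 36, but the maximum element order in G is 6 < 36. No single element generates all of G, so G is not cyclic.

Answer: No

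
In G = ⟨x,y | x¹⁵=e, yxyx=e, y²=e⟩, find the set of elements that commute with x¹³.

⟨x¹³⟩ ⊆ C_G(x¹³) since powers of x¹³ commute with x¹³; so |C_G(x¹³)| ≥ |⟨x¹³⟩| = 15.
By orbit–stabilizer, |C_G(x¹³)| = |G| / |conj. class of x¹³| = 30 / 2 = 15.
The 15 elements commuting with x¹³ are {e, x, x², x³, x⁴, x⁵, x⁶, x⁷, x⁸, x⁹, x¹⁰, x¹¹, x¹², x¹³, x¹⁴}.

Answer: {e, x, x², x³, x⁴, x⁵, x⁶, x⁷, x⁸, x⁹, x¹⁰, x¹¹, x¹², x¹³, x¹⁴}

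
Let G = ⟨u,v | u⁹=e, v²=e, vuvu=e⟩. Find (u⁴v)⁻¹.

The order of (u⁴v) is 2 (smallest k with (u⁴v)ᵏ = e), so (u⁴v)⁻¹ = (u⁴v)¹ = u⁴v.
Check: (u⁴v) · (u⁴v) → (u⁴v) · u⁴ = v;   v · v = e, giving e as required.

Answer: u⁴v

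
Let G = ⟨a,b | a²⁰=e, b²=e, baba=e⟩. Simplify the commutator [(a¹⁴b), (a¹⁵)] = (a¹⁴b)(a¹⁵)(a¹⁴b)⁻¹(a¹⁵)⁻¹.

[(a¹⁴b), (a¹⁵)] = (a¹⁴b)·(a¹⁵)·(a¹⁴b)⁻¹·(a¹⁵)⁻¹.
  (a¹⁴b) · (a¹⁵) = a¹⁹b
  (a¹⁹b) · (a¹⁴b) = a⁵
  (a⁵) · (a⁵) = a¹⁰

Answer: a¹⁰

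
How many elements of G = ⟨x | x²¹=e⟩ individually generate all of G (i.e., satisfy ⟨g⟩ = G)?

G is cyclic of order 21. An element generates G iff its order is 21, and a cyclic group of order 21 has exactly φ(21) = 12 such elements.

Answer: 12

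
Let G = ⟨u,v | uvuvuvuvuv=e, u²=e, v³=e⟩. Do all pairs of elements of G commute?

u·v = uv but v·u = vu, so u·v ≠ v·u and G is not abelian.

Answer: No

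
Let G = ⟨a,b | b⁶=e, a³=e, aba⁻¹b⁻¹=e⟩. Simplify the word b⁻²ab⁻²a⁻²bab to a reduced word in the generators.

Multiply left to right, reducing at each step:
  (b⁴) · a = ab⁴
  (ab⁴) · b⁻² = ab²
  (ab²) · a⁻² = a²b²
  (a²b²) · b = a²b³
  (a²b³) · a = b³
  (b³) · b = b⁴

Answer: b⁴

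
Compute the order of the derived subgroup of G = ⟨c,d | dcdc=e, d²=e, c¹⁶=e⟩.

G' = [G, G] is generated by all commutators. The generator-pair commutators are: [c, d] = c².
The subgroup they normally generate is {e, c², c⁴, c⁶, c⁸, c¹⁰, c¹², c¹⁴}, of order 8.
Check: |G/G'| = 32/8 = 4 is the order of the abelianisation.

Answer: 8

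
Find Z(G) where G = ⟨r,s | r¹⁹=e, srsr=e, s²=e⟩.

An element z ∈ Z(G) iff z commutes with every generator.
For example e is central: e·r = r = r·e; e·s = s = s·e.
Whereas r ∉ Z(G) since r·s = rs ≠ r¹⁸s = s·r.
Checking each of the 38 elements this way gives Z(G) = {e}, of order 1.

Answer: {e}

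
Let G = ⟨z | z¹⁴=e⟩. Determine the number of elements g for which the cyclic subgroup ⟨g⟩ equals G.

G is cyclic of order 14. An element generates G iff its order is 14, and a cyclic group of order 14 has exactly φ(14) = 6 such elements.

Answer: 6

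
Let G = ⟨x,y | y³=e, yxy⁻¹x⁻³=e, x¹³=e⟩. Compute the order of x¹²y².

Compute successive powers until reaching e:
  (x¹²y²)¹ = x¹²y², (x¹²y²)² = x³y, (x¹²y²)³ = e.
The smallest positive k with (x¹²y²)ᵏ = e is 3.

Answer: 3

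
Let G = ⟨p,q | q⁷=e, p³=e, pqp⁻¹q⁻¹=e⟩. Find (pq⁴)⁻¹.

The order of (pq⁴) is 21 (smallest k with (pq⁴)ᵏ = e), so (pq⁴)⁻¹ = (pq⁴)²⁰ = p²q³.
Check: (pq⁴) · (p²q³) → (pq⁴) · p² = q⁴;   (q⁴) · q³ = e, giving e as required.

Answer: p²q³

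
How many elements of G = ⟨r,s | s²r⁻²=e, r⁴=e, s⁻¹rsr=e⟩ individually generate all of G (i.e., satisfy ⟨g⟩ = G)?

⟨g⟩ = G would require ord(g) = |G| = 8, but the maximum element order in G is 4 < 8. So G is not cyclic and no single element generates it: the count is 0.

Answer: 0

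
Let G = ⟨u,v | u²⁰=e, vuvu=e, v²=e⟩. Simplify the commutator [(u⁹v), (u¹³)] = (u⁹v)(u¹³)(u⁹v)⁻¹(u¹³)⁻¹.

[(u⁹v), (u¹³)] = (u⁹v)·(u¹³)·(u⁹v)⁻¹·(u¹³)⁻¹.
  (u⁹v) · (u¹³) = u¹⁶v
  (u¹⁶v) · (u⁹v) = u⁷
  (u⁷) · (u⁷) = u¹⁴

Answer: u¹⁴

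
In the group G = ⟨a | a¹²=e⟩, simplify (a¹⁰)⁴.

Compute successive powers of (a¹⁰), reducing at each step:
  (a¹⁰)²: (a¹⁰) · a¹⁰ = a⁸
  (a¹⁰)³: (a⁸) · a¹⁰ = a⁶
  (a¹⁰)⁴: (a⁶) · a¹⁰ = a⁴

Answer: a⁴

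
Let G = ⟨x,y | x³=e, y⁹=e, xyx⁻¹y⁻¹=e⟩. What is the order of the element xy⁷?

Compute successive powers until reaching e:
  (xy⁷)¹ = xy⁷, (xy⁷)² = x²y⁵, (xy⁷)³ = y³, (xy⁷)⁴ = xy, (xy⁷)⁵ = x²y⁸, (xy⁷)⁶ = y⁶, (xy⁷)⁷ = xy⁴, (xy⁷)⁸ = x²y², (xy⁷)⁹ = e.
The smallest positive k with (xy⁷)ᵏ = e is 9.

Answer: 9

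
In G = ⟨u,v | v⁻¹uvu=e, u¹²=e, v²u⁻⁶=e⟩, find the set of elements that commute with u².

⟨u²⟩ ⊆ C_G(u²) since powers of u² commute with u²; so |C_G(u²)| ≥ |⟨u²⟩| = 6.
By orbit–stabilizer, |C_G(u²)| = |G| / |conj. class of u²| = 24 / 2 = 12.
The 12 elements commuting with u² are {e, u, u², u³, u⁴, u⁵, u⁶, u⁷, u⁸, u⁹, u¹⁰, u¹¹}.

Answer: {e, u, u², u³, u⁴, u⁵, u⁶, u⁷, u⁸, u⁹, u¹⁰, u¹¹}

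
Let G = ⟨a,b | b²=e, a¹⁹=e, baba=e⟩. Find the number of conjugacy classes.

The conjugacy classes (representative and size) are:
  [e] (size 1), [a¹⁸] (size 2), [a²] (size 2), [a¹⁶] (size 2), [a⁴] (size 2), [a¹⁴] (size 2), [a¹³] (size 2), [a¹²] (size 2), [a⁸] (size 2), [a⁹] (size 2), [b] (size 19).
Class equation: 1 + 2 + 2 + 2 + 2 + 2 + 2 + 2 + 2 + 2 + 19 = 38 = |G|. So G has 11 conjugacy classes.

Answer: 11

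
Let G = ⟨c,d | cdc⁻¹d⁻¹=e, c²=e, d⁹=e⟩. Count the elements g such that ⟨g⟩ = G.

G is cyclic of order 18. An element generates G iff its order is 18, and a cyclic group of order 18 has exactly φ(18) = 6 such elements.

Answer: 6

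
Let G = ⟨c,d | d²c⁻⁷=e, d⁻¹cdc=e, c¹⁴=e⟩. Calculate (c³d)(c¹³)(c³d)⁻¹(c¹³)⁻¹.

[(c³d), (c¹³)] = (c³d)·(c¹³)·(c³d)⁻¹·(c¹³)⁻¹.
  (c³d) · (c¹³) = c⁴d
  (c⁴d) · (c³d⁻¹) = c
  c · c = c²

Answer: c²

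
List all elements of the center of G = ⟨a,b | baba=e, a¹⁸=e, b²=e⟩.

An element z ∈ Z(G) iff z commutes with every generator.
For example a⁹ is central: (a⁹)·a = a¹⁰ = a·(a⁹); (a⁹)·b = a⁹b = b·(a⁹).
Whereas a ∉ Z(G) since a·b = ab ≠ a¹⁷b = b·a.
Checking each of the 36 elements this way gives Z(G) = {e, a⁹}, of order 2.

Answer: {e, a⁹}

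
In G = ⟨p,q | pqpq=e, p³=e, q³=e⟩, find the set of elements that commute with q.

⟨q⟩ ⊆ C_G(q) since powers of q commute with q; so |C_G(q)| ≥ |⟨q⟩| = 3.
By orbit–stabilizer, |C_G(q)| = |G| / |conj. class of q| = 12 / 4 = 3.
The 3 elements commuting with q are {e, q, q²}.

Answer: {e, q, q²}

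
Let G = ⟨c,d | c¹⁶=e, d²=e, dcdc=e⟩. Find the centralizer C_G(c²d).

⟨c²d⟩ ⊆ C_G(c²d) since powers of c²d commute with c²d; so |C_G(c²d)| ≥ |⟨c²d⟩| = 2.
By orbit–stabilizer, |C_G(c²d)| = |G| / |conj. class of c²d| = 32 / 8 = 4.
The 4 elements commuting with c²d are {e, c⁸, c²d, c¹⁰d}.

Answer: {e, c⁸, c²d, c¹⁰d}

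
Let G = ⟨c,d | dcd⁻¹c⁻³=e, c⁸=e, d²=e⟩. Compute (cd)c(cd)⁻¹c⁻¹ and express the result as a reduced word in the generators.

[(cd), c] = (cd)·c·(cd)⁻¹·c⁻¹.
  (cd) · c = c⁴d
  (c⁴d) · (c⁵d) = c³
  (c³) · (c⁷) = c²

Answer: c²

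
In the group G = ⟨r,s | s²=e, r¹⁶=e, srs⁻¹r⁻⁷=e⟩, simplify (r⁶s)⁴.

Compute successive powers of (r⁶s), reducing at each step:
  (r⁶s)²: (r⁶s) · r⁶ = s;   s · s = e
  (r⁶s)³: e · r⁶ = r⁶;   (r⁶) · s = r⁶s
  (r⁶s)⁴: (r⁶s) · r⁶ = s;   s · s = e

Answer: e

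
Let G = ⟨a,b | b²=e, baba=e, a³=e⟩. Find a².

Compute successive powers of a, reducing at each step:
  a²: a · a = a²

Answer: a²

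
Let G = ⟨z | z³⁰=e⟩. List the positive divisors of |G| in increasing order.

|G| = 30 = 2 · 3 · 5. By Lagrange's theorem the order of any subgroup divides 30; the divisors of 30 are 1, 2, 3, 5, 6, 10, 15, 30.

Answer: 1, 2, 3, 5, 6, 10, 15, 30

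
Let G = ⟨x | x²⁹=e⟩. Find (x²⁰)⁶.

Compute successive powers of (x²⁰), reducing at each step:
  (x²⁰)²: (x²⁰) · x²⁰ = x¹¹
  (x²⁰)³: (x¹¹) · x²⁰ = x²
  (x²⁰)⁴: (x²) · x²⁰ = x²²
  (x²⁰)⁵: (x²²) · x²⁰ = x¹³
  (x²⁰)⁶: (x¹³) · x²⁰ = x⁴

Answer: x⁴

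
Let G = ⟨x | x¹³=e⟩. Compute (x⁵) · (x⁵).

Compute (x⁵) · (x⁵) by multiplying left to right and reducing via the relations at each step:
  (x⁵) · x⁵ = x¹⁰

Answer: x¹⁰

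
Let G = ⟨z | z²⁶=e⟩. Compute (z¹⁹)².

Compute successive powers of (z¹⁹), reducing at each step:
  (z¹⁹)²: (z¹⁹) · z¹⁹ = z¹²

Answer: z¹²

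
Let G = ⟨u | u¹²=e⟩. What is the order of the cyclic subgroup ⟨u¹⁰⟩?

|⟨u¹⁰⟩| equals the order of u¹⁰. Compute successive powers until reaching e:
  (u¹⁰)¹ = u¹⁰, (u¹⁰)² = u⁸, (u¹⁰)³ = u⁶, (u¹⁰)⁴ = u⁴, (u¹⁰)⁵ = u², (u¹⁰)⁶ = e.
The smallest positive k with (u¹⁰)ᵏ = e is 6, so |⟨u¹⁰⟩| = 6.

Answer: 6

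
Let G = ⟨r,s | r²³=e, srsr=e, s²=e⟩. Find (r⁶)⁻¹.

The order of (r⁶) is 23 (smallest k with (r⁶)ᵏ = e), so (r⁶)⁻¹ = (r⁶)²² = r¹⁷.
Check: (r⁶) · (r¹⁷) → (r⁶) · r¹⁷ = e, giving e as required.

Answer: r¹⁷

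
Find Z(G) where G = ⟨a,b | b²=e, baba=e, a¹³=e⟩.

An element z ∈ Z(G) iff z commutes with every generator.
For example e is central: e·a = a = a·e; e·b = b = b·e.
Whereas a ∉ Z(G) since a·b = ab ≠ a¹²b = b·a.
Checking each of the 26 elements this way gives Z(G) = {e}, of order 1.

Answer: {e}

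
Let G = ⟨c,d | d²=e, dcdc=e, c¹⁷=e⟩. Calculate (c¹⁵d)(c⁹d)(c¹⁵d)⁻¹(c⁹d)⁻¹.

[(c¹⁵d), (c⁹d)] = (c¹⁵d)·(c⁹d)·(c¹⁵d)⁻¹·(c⁹d)⁻¹.
  (c¹⁵d) · (c⁹d) = c⁶
  (c⁶) · (c¹⁵d) = c⁴d
  (c⁴d) · (c⁹d) = c¹²

Answer: c¹²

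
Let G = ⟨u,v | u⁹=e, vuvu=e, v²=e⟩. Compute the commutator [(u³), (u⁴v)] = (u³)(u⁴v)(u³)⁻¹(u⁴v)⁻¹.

[(u³), (u⁴v)] = (u³)·(u⁴v)·(u³)⁻¹·(u⁴v)⁻¹.
  (u³) · (u⁴v) = u⁷v
  (u⁷v) · (u⁶) = uv
  (uv) · (u⁴v) = u⁶

Answer: u⁶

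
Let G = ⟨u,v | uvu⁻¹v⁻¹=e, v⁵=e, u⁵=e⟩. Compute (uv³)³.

Compute successive powers of (uv³), reducing at each step:
  (uv³)²: (uv³) · u = u²v³;   (u²v³) · v³ = u²v
  (uv³)³: (u²v) · u = u³v;   (u³v) · v³ = u³v⁴

Answer: u³v⁴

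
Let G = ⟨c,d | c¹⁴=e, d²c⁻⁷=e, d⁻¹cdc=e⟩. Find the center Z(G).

An element z ∈ Z(G) iff z commutes with every generator.
For example c⁷ is central: (c⁷)·c = c⁸ = c·(c⁷); (c⁷)·d = d⁻¹ = d·(c⁷).
Whereas c ∉ Z(G) since c·d = cd ≠ c⁶d⁻¹ = d·c.
Checking each of the 28 elements this way gives Z(G) = {e, c⁷}, of order 2.

Answer: {e, c⁷}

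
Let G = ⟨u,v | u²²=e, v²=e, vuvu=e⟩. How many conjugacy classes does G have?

The conjugacy classes (representative and size) are:
  [e] (size 1), [u] (size 2), [u²] (size 2), [u¹⁹] (size 2), [u⁴] (size 2), [u⁵] (size 2), [u⁶] (size 2), [u⁷] (size 2), [u⁸] (size 2), [u¹³] (size 2), [u¹⁰] (size 2), [u¹¹] (size 1), [u⁶v] (size 11), [uv] (size 11).
Class equation: 1 + 2 + 2 + 2 + 2 + 2 + 2 + 2 + 2 + 2 + 2 + 1 + 11 + 11 = 44 = |G|. So G has 14 conjugacy classes.

Answer: 14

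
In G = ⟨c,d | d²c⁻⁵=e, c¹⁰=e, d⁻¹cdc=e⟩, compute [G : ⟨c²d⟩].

First find ord(c²d) by computing successive powers:
  (c²d)¹ = c²d, (c²d)² = c⁵, (c²d)³ = c²d⁻¹, (c²d)⁴ = e.
So |⟨c²d⟩| = ord(c²d) = 4. With |G| = 20, by Lagrange [G : ⟨c²d⟩] = 20/4 = 5.

Answer: 5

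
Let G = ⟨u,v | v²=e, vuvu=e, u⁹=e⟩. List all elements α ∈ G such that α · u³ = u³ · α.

⟨u³⟩ ⊆ C_G(u³) since powers of u³ commute with u³; so |C_G(u³)| ≥ |⟨u³⟩| = 3.
By orbit–stabilizer, |C_G(u³)| = |G| / |conj. class of u³| = 18 / 2 = 9.
The 9 elements commuting with u³ are {e, u, u², u³, u⁴, u⁵, u⁶, u⁷, u⁸}.

Answer: {e, u, u², u³, u⁴, u⁵, u⁶, u⁷, u⁸}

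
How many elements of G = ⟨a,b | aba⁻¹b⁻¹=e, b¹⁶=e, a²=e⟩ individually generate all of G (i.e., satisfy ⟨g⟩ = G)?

⟨g⟩ = G would require ord(g) = |G| = 32, but the maximum element order in G is 16 < 32. So G is not cyclic and no single element generates it: the count is 0.

Answer: 0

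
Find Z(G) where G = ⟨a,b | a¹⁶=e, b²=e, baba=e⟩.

An element z ∈ Z(G) iff z commutes with every generator.
For example a⁸ is central: (a⁸)·a = a⁹ = a·(a⁸); (a⁸)·b = a⁸b = b·(a⁸).
Whereas a ∉ Z(G) since a·b = ab ≠ a¹⁵b = b·a.
Checking each of the 32 elements this way gives Z(G) = {e, a⁸}, of order 2.

Answer: {e, a⁸}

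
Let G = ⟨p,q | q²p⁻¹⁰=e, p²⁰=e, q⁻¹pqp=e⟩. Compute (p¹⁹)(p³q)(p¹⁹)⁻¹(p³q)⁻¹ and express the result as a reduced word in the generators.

[(p¹⁹), (p³q)] = (p¹⁹)·(p³q)·(p¹⁹)⁻¹·(p³q)⁻¹.
  (p¹⁹) · (p³q) = p²q
  (p²q) · p = pq
  (pq) · (p³q⁻¹) = p¹⁸

Answer: p¹⁸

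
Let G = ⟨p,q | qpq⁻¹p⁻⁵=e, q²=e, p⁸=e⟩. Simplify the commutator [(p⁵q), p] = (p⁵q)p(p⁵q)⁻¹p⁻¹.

[(p⁵q), p] = (p⁵q)·p·(p⁵q)⁻¹·p⁻¹.
  (p⁵q) · p = p²q
  (p²q) · (p⁷q) = p⁵
  (p⁵) · (p⁷) = p⁴

Answer: p⁴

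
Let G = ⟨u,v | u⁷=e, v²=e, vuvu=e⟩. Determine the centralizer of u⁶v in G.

⟨u⁶v⟩ ⊆ C_G(u⁶v) since powers of u⁶v commute with u⁶v; so |C_G(u⁶v)| ≥ |⟨u⁶v⟩| = 2.
By orbit–stabilizer, |C_G(u⁶v)| = |G| / |conj. class of u⁶v| = 14 / 7 = 2.
The 2 elements commuting with u⁶v are {e, u⁶v}.

Answer: {e, u⁶v}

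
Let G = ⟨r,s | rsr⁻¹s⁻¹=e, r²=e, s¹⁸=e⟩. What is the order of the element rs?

Compute successive powers until reaching e:
  (rs)¹ = rs, (rs)² = s², (rs)³ = rs³, (rs)⁴ = s⁴, (rs)⁵ = rs⁵, (rs)⁶ = s⁶, (rs)⁷ = rs⁷, (rs)⁸ = s⁸, (rs)⁹ = rs⁹, (rs)¹⁰ = s¹⁰, (rs)¹¹ = rs¹¹, (rs)¹² = s¹², (rs)¹³ = rs¹³, (rs)¹⁴ = s¹⁴, (rs)¹⁵ = rs¹⁵, (rs)¹⁶ = s¹⁶, (rs)¹⁷ = rs¹⁷, (rs)¹⁸ = e.
The smallest positive k with (rs)ᵏ = e is 18.

Answer: 18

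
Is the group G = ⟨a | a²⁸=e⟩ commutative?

G has a single generator, so G is cyclic and hence abelian.

Answer: Yes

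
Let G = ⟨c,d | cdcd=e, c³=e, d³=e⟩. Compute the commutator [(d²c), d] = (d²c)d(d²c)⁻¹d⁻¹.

[(d²c), d] = (d²c)·d·(d²c)⁻¹·d⁻¹.
  (d²c) · d = dc²
  (dc²) · (c²d) = c²
  (c²) · (d²) = c²d²

Answer: c²d²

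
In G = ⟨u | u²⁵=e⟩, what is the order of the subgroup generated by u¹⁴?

|⟨u¹⁴⟩| equals the order of u¹⁴. Compute successive powers until reaching e:
  (u¹⁴)¹ = u¹⁴, (u¹⁴)² = u³, (u¹⁴)³ = u¹⁷, (u¹⁴)⁴ = u⁶, (u¹⁴)⁵ = u²⁰, (u¹⁴)⁶ = u⁹, (u¹⁴)⁷ = u²³, (u¹⁴)⁸ = u¹², (u¹⁴)⁹ = u, (u¹⁴)¹⁰ = u¹⁵, (u¹⁴)¹¹ = u⁴, (u¹⁴)¹² = u¹⁸, (u¹⁴)¹³ = u⁷, (u¹⁴)¹⁴ = u²¹, (u¹⁴)¹⁵ = u¹⁰, (u¹⁴)¹⁶ = u²⁴, (u¹⁴)¹⁷ = u¹³, (u¹⁴)¹⁸ = u², (u¹⁴)¹⁹ = u¹⁶, (u¹⁴)²⁰ = u⁵, (u¹⁴)²¹ = u¹⁹, (u¹⁴)²² = u⁸, (u¹⁴)²³ = u²², (u¹⁴)²⁴ = u¹¹, (u¹⁴)²⁵ = e.
The smallest positive k with (u¹⁴)ᵏ = e is 25, so |⟨u¹⁴⟩| = 25.

Answer: 25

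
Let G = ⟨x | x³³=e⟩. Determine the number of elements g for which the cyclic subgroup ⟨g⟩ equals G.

G is cyclic of order 33. An element generates G iff its order is 33, and a cyclic group of order 33 has exactly φ(33) = 20 such elements.

Answer: 20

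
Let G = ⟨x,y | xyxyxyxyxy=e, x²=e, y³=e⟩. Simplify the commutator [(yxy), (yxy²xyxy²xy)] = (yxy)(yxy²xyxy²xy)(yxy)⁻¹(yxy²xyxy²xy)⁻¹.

[(yxy), (yxy²xyxy²xy)] = (yxy)·(yxy²xyxy²xy)·(yxy)⁻¹·(yxy²xyxy²xy)⁻¹.
  (yxy) · (yxy²xyxy²xy) = y²xy²xyxy²
  (y²xy²xyxy²) · (y²xy²) = y²xyxy²xy
  (y²xyxy²xy) · (yxy²xyxy²xy) = xy²

Answer: xy²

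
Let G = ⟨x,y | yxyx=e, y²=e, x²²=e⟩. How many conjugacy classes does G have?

The conjugacy classes (representative and size) are:
  [e] (size 1), [x] (size 2), [x²] (size 2), [x¹⁹] (size 2), [x⁴] (size 2), [x⁵] (size 2), [x⁶] (size 2), [x⁷] (size 2), [x⁸] (size 2), [x¹³] (size 2), [x¹⁰] (size 2), [x¹¹] (size 1), [x⁶y] (size 11), [xy] (size 11).
Class equation: 1 + 2 + 2 + 2 + 2 + 2 + 2 + 2 + 2 + 2 + 2 + 1 + 11 + 11 = 44 = |G|. So G has 14 conjugacy classes.

Answer: 14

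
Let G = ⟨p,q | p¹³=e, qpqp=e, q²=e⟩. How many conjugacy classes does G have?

The conjugacy classes (representative and size) are:
  [e] (size 1), [p¹²] (size 2), [p¹¹] (size 2), [p³] (size 2), [p⁴] (size 2), [p⁸] (size 2), [p⁶] (size 2), [q] (size 13).
Class equation: 1 + 2 + 2 + 2 + 2 + 2 + 2 + 13 = 26 = |G|. So G has 8 conjugacy classes.

Answer: 8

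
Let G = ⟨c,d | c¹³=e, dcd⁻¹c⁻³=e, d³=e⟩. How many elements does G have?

Enumerate words in the generators, reducing via the relations: the distinct elements are
  {c, d, e, cd, c², c³, c⁴, c⁵, c⁶, c⁷, c⁸, c⁹, d², cd², c²d, c³d, c¹², c¹¹, c¹⁰, c⁴d, c⁵d, c⁶d, c⁷d, c⁸d, c⁹d, c²d², c³d², c¹²d, c¹¹d, c¹⁰d, c⁴d², c⁵d², c⁶d², c⁷d², c⁸d², c⁹d², c¹²d², c¹¹d², c¹⁰d²}.
No further products give new elements, so |G| = 39.

Answer: 39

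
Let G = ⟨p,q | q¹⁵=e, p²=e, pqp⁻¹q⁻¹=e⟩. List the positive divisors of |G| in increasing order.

|G| = 30 = 2 · 3 · 5. By Lagrange's theorem the order of any subgroup divides 30; the divisors of 30 are 1, 2, 3, 5, 6, 10, 15, 30.

Answer: 1, 2, 3, 5, 6, 10, 15, 30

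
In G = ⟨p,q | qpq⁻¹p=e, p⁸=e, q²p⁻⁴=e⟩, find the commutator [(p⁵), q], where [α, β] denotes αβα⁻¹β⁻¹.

[(p⁵), q] = (p⁵)·q·(p⁵)⁻¹·q⁻¹.
  (p⁵) · q = pq⁻¹
  (pq⁻¹) · (p³) = p²q
  (p²q) · (q⁻¹) = p²

Answer: p²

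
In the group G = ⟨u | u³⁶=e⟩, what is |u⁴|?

Compute successive powers until reaching e:
  (u⁴)¹ = u⁴, (u⁴)² = u⁸, (u⁴)³ = u¹², (u⁴)⁴ = u¹⁶, (u⁴)⁵ = u²⁰, (u⁴)⁶ = u²⁴, (u⁴)⁷ = u²⁸, (u⁴)⁸ = u³², (u⁴)⁹ = e.
The smallest positive k with (u⁴)ᵏ = e is 9.

Answer: 9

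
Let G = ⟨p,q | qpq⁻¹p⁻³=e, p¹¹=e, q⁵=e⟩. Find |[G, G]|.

G' = [G, G] is generated by all commutators. The generator-pair commutators are: [p, q] = p⁹.
The subgroup they normally generate is {e, p, p², p³, p⁴, p⁵, p⁶, p⁷, p⁸, p⁹, p¹⁰}, of order 11.
Check: |G/G'| = 55/11 = 5 is the order of the abelianisation.

Answer: 11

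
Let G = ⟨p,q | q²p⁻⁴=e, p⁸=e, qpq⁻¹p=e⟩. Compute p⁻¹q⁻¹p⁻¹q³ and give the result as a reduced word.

Multiply left to right, reducing at each step:
  (p⁷) · q⁻¹ = p³q
  (p³q) · p⁻¹ = q⁻¹
  (q⁻¹) · q³ = p⁴

Answer: p⁴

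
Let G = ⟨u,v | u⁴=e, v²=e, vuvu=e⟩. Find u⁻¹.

The order of u is 4 (smallest k with uᵏ = e), so u⁻¹ = u³ = u³.
Check: u · (u³) → u · u³ = e, giving e as required.

Answer: u³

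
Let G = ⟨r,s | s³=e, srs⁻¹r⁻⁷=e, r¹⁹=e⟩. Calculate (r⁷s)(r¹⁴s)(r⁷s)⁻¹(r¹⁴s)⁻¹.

[(r⁷s), (r¹⁴s)] = (r⁷s)·(r¹⁴s)·(r⁷s)⁻¹·(r¹⁴s)⁻¹.
  (r⁷s) · (r¹⁴s) = r¹⁰s²
  (r¹⁰s²) · (r¹⁸s²) = r¹⁸s
  (r¹⁸s) · (r¹⁷s²) = r⁴

Answer: r⁴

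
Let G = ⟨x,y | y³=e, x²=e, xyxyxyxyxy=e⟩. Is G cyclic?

Every cyclic group is abelian. But x·y = xy while y·x = yx, so x·y ≠ y·x and G is not abelian. Hence G is not cyclic.

Answer: No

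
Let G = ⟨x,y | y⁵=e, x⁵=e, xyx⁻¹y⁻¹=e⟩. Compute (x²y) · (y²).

Compute (x²y) · (y²) by multiplying left to right and reducing via the relations at each step:
  (x²y) · y² = x²y³

Answer: x²y³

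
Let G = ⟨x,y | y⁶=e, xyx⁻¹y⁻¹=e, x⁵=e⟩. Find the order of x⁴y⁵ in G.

Compute successive powers until reaching e:
  (x⁴y⁵)¹ = x⁴y⁵, (x⁴y⁵)² = x³y⁴, (x⁴y⁵)³ = x²y³, (x⁴y⁵)⁴ = xy², (x⁴y⁵)⁵ = y, (x⁴y⁵)⁶ = x⁴, (x⁴y⁵)⁷ = x³y⁵, (x⁴y⁵)⁸ = x²y⁴, (x⁴y⁵)⁹ = xy³, (x⁴y⁵)¹⁰ = y², (x⁴y⁵)¹¹ = x⁴y, (x⁴y⁵)¹² = x³, (x⁴y⁵)¹³ = x²y⁵, (x⁴y⁵)¹⁴ = xy⁴, (x⁴y⁵)¹⁵ = y³, (x⁴y⁵)¹⁶ = x⁴y², (x⁴y⁵)¹⁷ = x³y, (x⁴y⁵)¹⁸ = x², (x⁴y⁵)¹⁹ = xy⁵, (x⁴y⁵)²⁰ = y⁴, (x⁴y⁵)²¹ = x⁴y³, (x⁴y⁵)²² = x³y², (x⁴y⁵)²³ = x²y, (x⁴y⁵)²⁴ = x, (x⁴y⁵)²⁵ = y⁵, (x⁴y⁵)²⁶ = x⁴y⁴, (x⁴y⁵)²⁷ = x³y³, (x⁴y⁵)²⁸ = x²y², (x⁴y⁵)²⁹ = xy, (x⁴y⁵)³⁰ = e.
The smallest positive k with (x⁴y⁵)ᵏ = e is 30.

Answer: 30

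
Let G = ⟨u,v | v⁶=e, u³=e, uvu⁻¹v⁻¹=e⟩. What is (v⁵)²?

Compute successive powers of (v⁵), reducing at each step:
  (v⁵)²: (v⁵) · v⁵ = v⁴

Answer: v⁴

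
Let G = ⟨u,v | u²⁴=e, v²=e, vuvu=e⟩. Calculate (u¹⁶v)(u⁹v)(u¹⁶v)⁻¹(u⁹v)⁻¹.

[(u¹⁶v), (u⁹v)] = (u¹⁶v)·(u⁹v)·(u¹⁶v)⁻¹·(u⁹v)⁻¹.
  (u¹⁶v) · (u⁹v) = u⁷
  (u⁷) · (u¹⁶v) = u²³v
  (u²³v) · (u⁹v) = u¹⁴

Answer: u¹⁴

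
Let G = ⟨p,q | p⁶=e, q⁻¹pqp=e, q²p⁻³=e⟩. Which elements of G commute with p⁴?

⟨p⁴⟩ ⊆ C_G(p⁴) since powers of p⁴ commute with p⁴; so |C_G(p⁴)| ≥ |⟨p⁴⟩| = 3.
By orbit–stabilizer, |C_G(p⁴)| = |G| / |conj. class of p⁴| = 12 / 2 = 6.
The 6 elements commuting with p⁴ are {e, p, p², p³, p⁴, p⁵}.

Answer: {e, p, p², p³, p⁴, p⁵}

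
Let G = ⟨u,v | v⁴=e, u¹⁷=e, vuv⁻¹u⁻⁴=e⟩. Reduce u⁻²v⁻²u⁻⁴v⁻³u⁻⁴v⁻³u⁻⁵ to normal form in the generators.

Multiply left to right, reducing at each step:
  (u¹⁵) · v⁻² = u¹⁵v²
  (u¹⁵v²) · u⁻⁴ = u²v²
  (u²v²) · v⁻³ = u²v³
  (u²v³) · u⁻⁴ = uv³
  (uv³) · v⁻³ = u
  u · u⁻⁵ = u¹³

Answer: u¹³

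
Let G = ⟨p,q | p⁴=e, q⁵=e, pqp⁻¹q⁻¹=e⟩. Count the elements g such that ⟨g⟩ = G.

G is cyclic of order 20. An element generates G iff its order is 20, and a cyclic group of order 20 has exactly φ(20) = 8 such elements.

Answer: 8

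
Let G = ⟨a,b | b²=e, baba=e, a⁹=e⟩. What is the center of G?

An element z ∈ Z(G) iff z commutes with every generator.
For example e is central: e·a = a = a·e; e·b = b = b·e.
Whereas a ∉ Z(G) since a·b = ab ≠ a⁸b = b·a.
Checking each of the 18 elements this way gives Z(G) = {e}, of order 1.

Answer: {e}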